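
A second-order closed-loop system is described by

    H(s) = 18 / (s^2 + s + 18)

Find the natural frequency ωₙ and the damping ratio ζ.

Compare the denominator to the standard form s^2 + 2ζωₙs + ωₙ².
ωₙ² = 18, so ωₙ = √18 ≈ 4.243 rad/s.
2ζωₙ = 1, so ζ = 1/(2·√18) ≈ 0.1179.

ωₙ ≈ 4.243 rad/s, ζ ≈ 0.1179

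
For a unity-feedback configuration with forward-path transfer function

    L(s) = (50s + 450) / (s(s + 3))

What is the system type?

The denominator has 1 factor of s at the origin (free integrator), so this is a Type 1 system.

Type 1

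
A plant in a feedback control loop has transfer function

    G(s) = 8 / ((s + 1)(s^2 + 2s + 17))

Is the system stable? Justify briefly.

stable

The poles can be read from the denominator factors: s = -1, -1 ± 4j.
Since all poles lie strictly in the left half-plane, the system is stable.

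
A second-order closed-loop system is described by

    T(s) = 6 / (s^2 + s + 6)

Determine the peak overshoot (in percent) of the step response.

Comparing s^2 + s + 6 to s^2 + 2ζωₙs + ωₙ²: ωₙ = √6 ≈ 2.449 rad/s and ζ = 1/(2·√6) ≈ 0.2041.
%OS = 100·exp(−πζ/√(1−ζ²)) = 100·exp(−π·0.2041/√(1−0.2041²)) ≈ 51.9%.

%OS ≈ 51.9%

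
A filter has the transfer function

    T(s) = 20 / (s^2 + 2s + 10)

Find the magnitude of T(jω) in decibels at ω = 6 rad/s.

|T(j6)|_dB ≈ -3.12 dB

Substitute s = j6: numerator = 20, denominator = -26 + j12.
|T(j6)| = |20| / |-26 + j12| = 20 / 28.636 ≈ 0.6984.
In decibels: 20·log₁₀(0.6984) ≈ -3.12 dB.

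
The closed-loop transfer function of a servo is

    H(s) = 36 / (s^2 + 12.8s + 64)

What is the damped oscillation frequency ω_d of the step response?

Comparing s^2 + 12.8s + 64 to s^2 + 2ζωₙs + ωₙ²: ωₙ = 8 rad/s and ζ = 12.8/(2·8) = 0.8.
ζωₙ = 12.8/2 = 6.4, so ω_d = ωₙ√(1−ζ²) = √(ωₙ² − (ζωₙ)²) = √(64 − 6.4²) = √23.04 = 4.800 rad/s.

ω_d = 4.800 rad/s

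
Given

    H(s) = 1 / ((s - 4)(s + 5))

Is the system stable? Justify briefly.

unstable

The poles can be read from the denominator factors: s = 4, -5.
Since the pole(s) at s = 4 lie in the right half-plane, the system is unstable.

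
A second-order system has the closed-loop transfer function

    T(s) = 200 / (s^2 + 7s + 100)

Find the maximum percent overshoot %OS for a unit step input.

%OS ≈ 30.9%

Comparing s^2 + 7s + 100 to s^2 + 2ζωₙs + ωₙ²: ωₙ = 10 rad/s and ζ = 7/(2·10) = 0.35.
%OS = 100·exp(−πζ/√(1−ζ²)) = 100·exp(−π·0.35/√(1−0.35²)) ≈ 30.9%.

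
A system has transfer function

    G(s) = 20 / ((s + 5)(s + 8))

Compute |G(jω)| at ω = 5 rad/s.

|G(j5)| ≈ 0.2998

Substitute s = j5: numerator = 20, denominator = 15 + j65.
|G(j5)| = |20| / |15 + j65| = 20 / 66.708 ≈ 0.2998.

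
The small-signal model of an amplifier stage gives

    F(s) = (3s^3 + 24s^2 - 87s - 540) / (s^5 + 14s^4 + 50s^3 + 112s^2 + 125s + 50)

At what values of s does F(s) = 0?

s = -9, 5, -4

Set the numerator to zero: 3s^3 + 24s^2 - 87s - 540 = 0, i.e. 3·(s^3 + 8s^2 - 29s - 180) = 0.
Factoring: (s + 9)(s - 5)(s + 4) = 0.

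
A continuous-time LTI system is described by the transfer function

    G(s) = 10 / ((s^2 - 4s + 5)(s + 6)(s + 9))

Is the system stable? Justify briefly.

The poles can be read from the denominator factors: s = 2 ± j, -6, -9.
Since the pole(s) at s = 2 ± j lie in the right half-plane, the system is unstable.

unstable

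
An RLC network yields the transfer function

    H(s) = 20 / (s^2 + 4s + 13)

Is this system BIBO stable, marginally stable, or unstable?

stable

The poles can be read from the denominator factors: s = -2 ± 3j.
Since all poles lie strictly in the left half-plane, the system is stable.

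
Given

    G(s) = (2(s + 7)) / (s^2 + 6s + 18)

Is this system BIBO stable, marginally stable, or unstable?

The denominator s^2 + 6s + 18 factors as (s^2 + 6s + 18), giving poles at s = -3 ± 3j.
Since all poles lie strictly in the left half-plane, the system is stable.

stable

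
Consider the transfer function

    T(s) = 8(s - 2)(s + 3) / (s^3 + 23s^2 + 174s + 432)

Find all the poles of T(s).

The poles are the roots of the denominator s^3 + 23s^2 + 174s + 432 = 0.
Trying s = -6: the polynomial evaluates to 0, so (s + 6) is a factor.
Dividing out leaves s^2 + 17s + 72 = 0.
Factoring the quadratic: (s + 8)(s + 9) = 0.

s = -6, -8, -9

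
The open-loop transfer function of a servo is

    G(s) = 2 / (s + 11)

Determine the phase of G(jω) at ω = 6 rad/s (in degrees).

∠G(j6) ≈ -28.61°

At s = j6: numerator = 2, denominator = 11 + j6.
∠G = ∠num − ∠den = 0° − (28.610°) = -28.61°.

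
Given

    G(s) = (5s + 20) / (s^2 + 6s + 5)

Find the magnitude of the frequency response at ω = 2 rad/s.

|G(j2)| ≈ 1.857

Substitute s = j2: numerator = 20 + j10, denominator = 1 + j12.
|G(j2)| = |20 + j10| / |1 + j12| = 22.361 / 12.042 ≈ 1.857.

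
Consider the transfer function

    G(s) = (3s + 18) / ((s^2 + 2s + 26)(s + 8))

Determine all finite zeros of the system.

Set the numerator to zero: 3s + 18 = 0, i.e. 3·(s + 6) = 0.
So s = -6.

s = -6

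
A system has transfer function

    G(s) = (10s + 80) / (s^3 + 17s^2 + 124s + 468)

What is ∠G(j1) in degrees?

At s = j1: numerator = 80 + j10, denominator = 451 + j123.
∠G = ∠num − ∠den = 7.1250° − (15.255°) = -8.130°.

∠G(j1) ≈ -8.130°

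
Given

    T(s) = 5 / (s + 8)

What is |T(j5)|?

|T(j5)| ≈ 0.5300

Substitute s = j5: numerator = 5, denominator = 8 + j5.
|T(j5)| = |5| / |8 + j5| = 5 / 9.4340 ≈ 0.5300.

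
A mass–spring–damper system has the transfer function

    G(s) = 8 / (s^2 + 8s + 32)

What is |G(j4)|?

Substitute s = j4: numerator = 8, denominator = 16 + j32.
|G(j4)| = |8| / |16 + j32| = 8 / 35.777 ≈ 0.2236.

|G(j4)| ≈ 0.2236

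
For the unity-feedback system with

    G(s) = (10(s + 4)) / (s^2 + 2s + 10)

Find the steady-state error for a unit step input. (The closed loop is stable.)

G(s) has no poles at the origin.
This is a Type 0 system. Kp = lim_{s→0} G(s) = 40/10 = 4.
e_ss = 1/(1 + Kp) = 1/(1 + 4) = 1/5 ≈ 0.2000.

e_ss = 0.2000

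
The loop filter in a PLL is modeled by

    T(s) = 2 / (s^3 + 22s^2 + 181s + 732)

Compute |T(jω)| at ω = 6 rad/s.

|T(j6)| ≈ 0.002293

Substitute s = j6: numerator = 2, denominator = -60 + j870.
|T(j6)| = |2| / |-60 + j870| = 2 / 872.07 ≈ 0.002293.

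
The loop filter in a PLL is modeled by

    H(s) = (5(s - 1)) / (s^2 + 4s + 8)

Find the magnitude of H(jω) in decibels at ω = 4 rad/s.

|H(j4)|_dB ≈ 1.23 dB

Substitute s = j4: numerator = -5 + j20, denominator = -8 + j16.
|H(j4)| = |-5 + j20| / |-8 + j16| = 20.616 / 17.889 ≈ 1.152.
In decibels: 20·log₁₀(1.152) ≈ 1.23 dB.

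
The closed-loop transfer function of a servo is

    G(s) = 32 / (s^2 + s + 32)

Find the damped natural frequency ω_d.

ω_d ≈ 5.635 rad/s

Comparing s^2 + s + 32 to s^2 + 2ζωₙs + ωₙ²: ωₙ = √32 ≈ 5.657 rad/s and ζ = 1/(2·√32) ≈ 0.08839.
ζωₙ = 1/2 = 0.5, so ω_d = ωₙ√(1−ζ²) = √(ωₙ² − (ζωₙ)²) = √(32 − 0.5²) = √31.75 ≈ 5.635 rad/s.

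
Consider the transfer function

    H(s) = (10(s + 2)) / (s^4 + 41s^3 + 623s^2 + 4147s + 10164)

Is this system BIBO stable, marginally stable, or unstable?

The denominator s^4 + 41s^3 + 623s^2 + 4147s + 10164 factors as (s + 7)(s + 11)^2(s + 12), giving poles at s = -7, -11, -11, -12.
Since all poles lie strictly in the left half-plane, the system is stable.

stable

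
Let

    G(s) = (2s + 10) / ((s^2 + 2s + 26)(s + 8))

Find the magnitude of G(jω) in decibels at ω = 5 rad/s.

Substitute s = j5: numerator = 10 + j10, denominator = -42 + j85.
|G(j5)| = |10 + j10| / |-42 + j85| = 14.142 / 94.810 ≈ 0.1492.
In decibels: 20·log₁₀(0.1492) ≈ -16.5 dB.

|G(j5)|_dB ≈ -16.5 dB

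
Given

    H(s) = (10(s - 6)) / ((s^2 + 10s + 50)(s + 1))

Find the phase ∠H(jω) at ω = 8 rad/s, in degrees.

At s = j8: numerator = -60 + j80, denominator = -654 - j32.
∠H = ∠num − ∠den = 126.87° − (-177.20°) = 304.1°, which wraps to -55.93°.

∠H(j8) ≈ -55.93°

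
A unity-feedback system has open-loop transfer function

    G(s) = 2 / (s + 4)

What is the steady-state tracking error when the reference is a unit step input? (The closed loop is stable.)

G(s) has no poles at the origin.
This is a Type 0 system. Kp = lim_{s→0} G(s) = 2/4 = 1/2.
e_ss = 1/(1 + Kp) = 1/(1 + 1/2) = 2/3 ≈ 0.6667.

e_ss = 0.6667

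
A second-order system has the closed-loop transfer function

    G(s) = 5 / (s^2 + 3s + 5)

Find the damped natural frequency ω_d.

ω_d ≈ 1.658 rad/s

Comparing s^2 + 3s + 5 to s^2 + 2ζωₙs + ωₙ²: ωₙ = √5 ≈ 2.236 rad/s and ζ = 3/(2·√5) ≈ 0.6708.
ζωₙ = 3/2 = 1.5, so ω_d = ωₙ√(1−ζ²) = √(ωₙ² − (ζωₙ)²) = √(5 − 1.5²) = √2.75 ≈ 1.658 rad/s.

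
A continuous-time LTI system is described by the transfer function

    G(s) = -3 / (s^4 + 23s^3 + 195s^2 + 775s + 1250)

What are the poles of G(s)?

s = -5, -10, -4 + 3j, -4 - 3j

The poles are the roots of the denominator s^4 + 23s^3 + 195s^2 + 775s + 1250 = 0.
Trying s = -5: the polynomial evaluates to 0, so (s + 5) is a factor.
Dividing out leaves s^3 + 18s^2 + 105s + 250 = 0.
This factors further as (s + 10)(s^2 + 8s + 25) = 0.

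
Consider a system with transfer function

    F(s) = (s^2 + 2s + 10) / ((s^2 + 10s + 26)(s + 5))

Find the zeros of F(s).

Set the numerator to zero: s^2 + 2s + 10 = 0.
Factoring: (s^2 + 2s + 10) = 0.

s = -1 + 3j, -1 - 3j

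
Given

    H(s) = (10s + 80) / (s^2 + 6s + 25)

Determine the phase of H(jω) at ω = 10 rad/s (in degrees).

∠H(j10) ≈ -90°

At s = j10: numerator = 80 + j100, denominator = -75 + j60.
∠H = ∠num − ∠den = 51.340° − (141.34°) = -90°.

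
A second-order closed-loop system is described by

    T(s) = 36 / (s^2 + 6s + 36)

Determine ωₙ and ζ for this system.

ωₙ = 6 rad/s, ζ = 0.5

Compare the denominator to the standard form s^2 + 2ζωₙs + ωₙ².
ωₙ² = 36, so ωₙ = 6 rad/s.
2ζωₙ = 6, so ζ = 6/(2·6) = 0.5.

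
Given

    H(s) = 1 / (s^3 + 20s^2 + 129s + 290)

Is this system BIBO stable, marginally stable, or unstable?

The denominator s^3 + 20s^2 + 129s + 290 factors as (s^2 + 10s + 29)(s + 10), giving poles at s = -5 + 2j, -5 - 2j, -10.
Since all poles lie strictly in the left half-plane, the system is stable.

stable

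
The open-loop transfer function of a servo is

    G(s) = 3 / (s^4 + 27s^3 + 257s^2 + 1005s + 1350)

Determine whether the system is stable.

The denominator s^4 + 27s^3 + 257s^2 + 1005s + 1350 factors as (s + 10)(s + 5)(s + 3)(s + 9), giving poles at s = -10, -5, -3, -9.
Since all poles lie strictly in the left half-plane, the system is stable.

stable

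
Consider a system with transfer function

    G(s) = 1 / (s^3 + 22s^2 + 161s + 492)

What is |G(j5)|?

Substitute s = j5: numerator = 1, denominator = -58 + j680.
|G(j5)| = |1| / |-58 + j680| = 1 / 682.47 ≈ 0.001465.

|G(j5)| ≈ 0.001465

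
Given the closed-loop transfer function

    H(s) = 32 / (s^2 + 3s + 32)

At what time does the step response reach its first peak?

Comparing s^2 + 3s + 32 to s^2 + 2ζωₙs + ωₙ²: ωₙ = √32 ≈ 5.657 rad/s and ζ = 3/(2·√32) ≈ 0.2652.
ζωₙ = 3/2 = 1.5, so ω_d = ωₙ√(1−ζ²) = √(ωₙ² − (ζωₙ)²) = √(32 − 1.5²) = √29.75 ≈ 5.454 rad/s.
t_p = π/ω_d = π/5.454 ≈ 0.5760 s.

t_p ≈ 0.5760 s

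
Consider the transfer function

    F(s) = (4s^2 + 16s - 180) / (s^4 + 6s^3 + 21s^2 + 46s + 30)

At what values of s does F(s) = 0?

s = 5, -9

Set the numerator to zero: 4s^2 + 16s - 180 = 0, i.e. 4·(s^2 + 4s - 45) = 0.
Factoring: (s - 5)(s + 9) = 0.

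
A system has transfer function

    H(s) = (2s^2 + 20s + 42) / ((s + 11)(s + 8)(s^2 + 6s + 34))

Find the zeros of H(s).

s = -3, -7

Set the numerator to zero: 2s^2 + 20s + 42 = 0, i.e. 2·(s^2 + 10s + 21) = 0.
Factoring: (s + 3)(s + 7) = 0.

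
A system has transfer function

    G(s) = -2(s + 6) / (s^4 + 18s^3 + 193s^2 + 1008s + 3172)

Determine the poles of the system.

s = -5 + 6j, -5 - 6j, -4 + 6j, -4 - 6j

The poles are the roots of the denominator s^4 + 18s^3 + 193s^2 + 1008s + 3172 = 0.
No real roots exist; factor into two real quadratics: (s^2 + 10s + 61)(s^2 + 8s + 52) = 0.
Each quadratic gives a conjugate pair via the quadratic formula.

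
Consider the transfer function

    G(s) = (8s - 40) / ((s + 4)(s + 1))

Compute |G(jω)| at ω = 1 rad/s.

Substitute s = j1: numerator = -40 + j8, denominator = 3 + j5.
|G(j1)| = |-40 + j8| / |3 + j5| = 40.792 / 5.8310 ≈ 6.996.

|G(j1)| ≈ 6.996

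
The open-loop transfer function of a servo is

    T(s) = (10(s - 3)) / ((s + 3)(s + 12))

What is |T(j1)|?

|T(j1)| ≈ 0.8305

Substitute s = j1: numerator = -30 + j10, denominator = 35 + j15.
|T(j1)| = |-30 + j10| / |35 + j15| = 31.623 / 38.079 ≈ 0.8305.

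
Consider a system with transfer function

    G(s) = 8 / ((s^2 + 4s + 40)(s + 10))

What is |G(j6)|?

|G(j6)| ≈ 0.02819

Substitute s = j6: numerator = 8, denominator = -104 + j264.
|G(j6)| = |8| / |-104 + j264| = 8 / 283.75 ≈ 0.02819.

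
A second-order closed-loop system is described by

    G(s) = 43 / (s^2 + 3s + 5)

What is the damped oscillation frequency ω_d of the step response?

ω_d ≈ 1.658 rad/s

Comparing s^2 + 3s + 5 to s^2 + 2ζωₙs + ωₙ²: ωₙ = √5 ≈ 2.236 rad/s and ζ = 3/(2·√5) ≈ 0.6708.
ζωₙ = 3/2 = 1.5, so ω_d = ωₙ√(1−ζ²) = √(ωₙ² − (ζωₙ)²) = √(5 − 1.5²) = √2.75 ≈ 1.658 rad/s.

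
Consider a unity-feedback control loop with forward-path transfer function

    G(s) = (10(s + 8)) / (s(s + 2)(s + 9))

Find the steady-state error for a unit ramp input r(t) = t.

e_ss = 0.2250

G(s) has one pole at the origin.
This is a Type 1 system. Kv = lim_{s→0} s·G(s) = 80/18 = 40/9.
e_ss = 1/Kv = 1/(40/9) = 9/40 ≈ 0.2250.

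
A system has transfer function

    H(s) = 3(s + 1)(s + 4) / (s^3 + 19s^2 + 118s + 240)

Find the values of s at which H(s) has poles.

The poles are the roots of the denominator s^3 + 19s^2 + 118s + 240 = 0.
Trying s = -5: the polynomial evaluates to 0, so (s + 5) is a factor.
Dividing out leaves s^2 + 14s + 48 = 0.
Factoring the quadratic: (s + 6)(s + 8) = 0.

s = -5, -6, -8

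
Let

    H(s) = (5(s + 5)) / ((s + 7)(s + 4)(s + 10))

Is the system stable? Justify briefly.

stable

The poles can be read from the denominator factors: s = -7, -4, -10.
Since all poles lie strictly in the left half-plane, the system is stable.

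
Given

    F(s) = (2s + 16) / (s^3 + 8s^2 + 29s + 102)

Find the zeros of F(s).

Set the numerator to zero: 2s + 16 = 0, i.e. 2·(s + 8) = 0.
So s = -8.

s = -8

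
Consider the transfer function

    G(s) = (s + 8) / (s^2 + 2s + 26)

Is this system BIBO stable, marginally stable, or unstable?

The denominator s^2 + 2s + 26 factors as (s^2 + 2s + 26), giving poles at s = -1 + 5j, -1 - 5j.
Since all poles lie strictly in the left half-plane, the system is stable.

stable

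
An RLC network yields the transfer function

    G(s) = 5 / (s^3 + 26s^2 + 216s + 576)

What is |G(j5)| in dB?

Substitute s = j5: numerator = 5, denominator = -74 + j955.
|G(j5)| = |5| / |-74 + j955| = 5 / 957.86 ≈ 0.005220.
In decibels: 20·log₁₀(0.005220) ≈ -45.6 dB.

|G(j5)|_dB ≈ -45.6 dB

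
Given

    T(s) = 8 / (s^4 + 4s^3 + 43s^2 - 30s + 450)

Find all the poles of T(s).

s = 1 + 3j, 1 - 3j, -3 + 6j, -3 - 6j

The poles are the roots of the denominator s^4 + 4s^3 + 43s^2 - 30s + 450 = 0.
No real roots exist; factor into two real quadratics: (s^2 - 2s + 10)(s^2 + 6s + 45) = 0.
Each quadratic gives a conjugate pair via the quadratic formula.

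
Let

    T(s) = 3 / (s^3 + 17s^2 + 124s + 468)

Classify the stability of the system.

The denominator s^3 + 17s^2 + 124s + 468 factors as (s^2 + 8s + 52)(s + 9), giving poles at s = -4 + 6j, -4 - 6j, -9.
Since all poles lie strictly in the left half-plane, the system is stable.

stable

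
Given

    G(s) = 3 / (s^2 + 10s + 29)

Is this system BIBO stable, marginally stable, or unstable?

stable

The denominator s^2 + 10s + 29 factors as (s^2 + 10s + 29), giving poles at s = -5 ± 2j.
Since all poles lie strictly in the left half-plane, the system is stable.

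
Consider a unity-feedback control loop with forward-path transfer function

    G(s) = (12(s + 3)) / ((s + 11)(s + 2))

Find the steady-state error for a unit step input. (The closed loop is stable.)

e_ss = 0.3793

G(s) has no poles at the origin.
This is a Type 0 system. Kp = lim_{s→0} G(s) = 36/22 = 18/11.
e_ss = 1/(1 + Kp) = 1/(1 + 18/11) = 11/29 ≈ 0.3793.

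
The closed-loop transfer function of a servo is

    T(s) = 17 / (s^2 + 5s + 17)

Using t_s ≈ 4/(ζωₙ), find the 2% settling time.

Comparing s^2 + 5s + 17 to s^2 + 2ζωₙs + ωₙ²: ωₙ = √17 ≈ 4.123 rad/s and ζ = 5/(2·√17) ≈ 0.6063.
ζωₙ = 5/2 = 2.5, so t_s ≈ 4/(ζωₙ) = 4/2.5 = 1.600 s.

t_s ≈ 1.600 s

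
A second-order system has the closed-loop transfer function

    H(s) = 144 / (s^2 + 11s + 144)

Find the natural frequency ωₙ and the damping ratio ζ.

Compare the denominator to the standard form s^2 + 2ζωₙs + ωₙ².
ωₙ² = 144, so ωₙ = 12 rad/s.
2ζωₙ = 11, so ζ = 11/(2·12) ≈ 0.4583.
With ζ = 0.4583 the response is underdamped.

ωₙ = 12 rad/s, ζ ≈ 0.4583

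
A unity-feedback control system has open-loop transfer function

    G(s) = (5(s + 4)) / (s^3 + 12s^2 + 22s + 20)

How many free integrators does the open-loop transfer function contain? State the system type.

Type 0

The denominator has no factor of s at the origin — no free integrator — so this is a Type 0 system.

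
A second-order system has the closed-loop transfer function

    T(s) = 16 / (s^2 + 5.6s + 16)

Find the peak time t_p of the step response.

t_p ≈ 1.100 s

Comparing s^2 + 5.6s + 16 to s^2 + 2ζωₙs + ωₙ²: ωₙ = 4 rad/s and ζ = 5.6/(2·4) = 0.7.
ζωₙ = 5.6/2 = 2.8, so ω_d = ωₙ√(1−ζ²) = √(ωₙ² − (ζωₙ)²) = √(16 − 2.8²) = √8.16 ≈ 2.857 rad/s.
t_p = π/ω_d = π/2.857 ≈ 1.100 s.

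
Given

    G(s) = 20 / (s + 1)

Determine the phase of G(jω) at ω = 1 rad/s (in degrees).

At s = j1: numerator = 20, denominator = 1 + j1.
∠G = ∠num − ∠den = 0° − (45°) = -45°.

∠G(j1) ≈ -45°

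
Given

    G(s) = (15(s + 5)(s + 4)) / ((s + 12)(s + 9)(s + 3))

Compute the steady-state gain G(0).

At s = 0 each factor (s + a) contributes a and each (s^2 + bs + c) contributes c.
G(0) = 15·(5) · (4) / ((12) · (9) · (3)) = 300/324 = 25/27.

G(0) = 25/27 ≈ 0.9259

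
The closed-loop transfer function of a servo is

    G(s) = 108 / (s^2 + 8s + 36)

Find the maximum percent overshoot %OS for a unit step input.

Comparing s^2 + 8s + 36 to s^2 + 2ζωₙs + ωₙ²: ωₙ = 6 rad/s and ζ = 8/(2·6) ≈ 0.6667.
%OS = 100·exp(−πζ/√(1−ζ²)) = 100·exp(−π·0.6667/√(1−0.6667²)) ≈ 6.02%.

%OS ≈ 6.02%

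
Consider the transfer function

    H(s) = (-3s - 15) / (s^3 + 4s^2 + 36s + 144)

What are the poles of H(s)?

The poles are the roots of the denominator s^3 + 4s^2 + 36s + 144 = 0.
Trying s = -4: the polynomial evaluates to 0, so (s + 4) is a factor.
Dividing out leaves s^2 + 36 = 0.
The quadratic formula then gives s = 0 ± 6j.

s = -4, 6j, -6j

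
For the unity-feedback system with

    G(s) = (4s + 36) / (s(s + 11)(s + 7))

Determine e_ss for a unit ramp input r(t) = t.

e_ss = 2.139

G(s) has one pole at the origin.
This is a Type 1 system. Kv = lim_{s→0} s·G(s) = 36/77.
e_ss = 1/Kv = 1/(36/77) = 77/36 ≈ 2.139.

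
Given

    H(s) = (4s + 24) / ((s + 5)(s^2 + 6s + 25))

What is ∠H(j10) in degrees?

At s = j10: numerator = 24 + j40, denominator = -975 - j450.
∠H = ∠num − ∠den = 59.036° − (-155.22°) = 214.3°, which wraps to -145.7°.

∠H(j10) ≈ -145.7°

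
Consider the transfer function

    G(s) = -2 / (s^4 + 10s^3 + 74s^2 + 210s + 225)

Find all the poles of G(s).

The poles are the roots of the denominator s^4 + 10s^3 + 74s^2 + 210s + 225 = 0.
No real roots exist; factor into two real quadratics: (s^2 + 4s + 5)(s^2 + 6s + 45) = 0.
Each quadratic gives a conjugate pair via the quadratic formula.

s = -2 ± j, -3 ± 6j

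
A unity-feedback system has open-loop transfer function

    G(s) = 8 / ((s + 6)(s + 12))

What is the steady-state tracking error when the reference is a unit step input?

G(s) has no poles at the origin.
This is a Type 0 system. Kp = lim_{s→0} G(s) = 8/72 = 1/9.
e_ss = 1/(1 + Kp) = 1/(1 + 1/9) = 9/10 ≈ 0.9000.

e_ss = 0.9000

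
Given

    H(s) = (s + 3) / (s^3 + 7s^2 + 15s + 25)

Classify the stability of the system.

The denominator s^3 + 7s^2 + 15s + 25 factors as (s^2 + 2s + 5)(s + 5), giving poles at s = -1 ± 2j, -5.
Since all poles lie strictly in the left half-plane, the system is stable.

stable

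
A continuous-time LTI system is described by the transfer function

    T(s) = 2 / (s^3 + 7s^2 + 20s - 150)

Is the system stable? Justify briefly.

unstable

The denominator s^3 + 7s^2 + 20s - 150 factors as (s^2 + 10s + 50)(s - 3), giving poles at s = -5 ± 5j, 3.
Since the pole(s) at s = 3 lie in the right half-plane, the system is unstable.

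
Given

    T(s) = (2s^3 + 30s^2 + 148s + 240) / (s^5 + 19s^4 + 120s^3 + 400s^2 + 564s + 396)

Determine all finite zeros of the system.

Set the numerator to zero: 2s^3 + 30s^2 + 148s + 240 = 0, i.e. 2·(s^3 + 15s^2 + 74s + 120) = 0.
Factoring: (s + 5)(s + 4)(s + 6) = 0.

s = -5, -4, -6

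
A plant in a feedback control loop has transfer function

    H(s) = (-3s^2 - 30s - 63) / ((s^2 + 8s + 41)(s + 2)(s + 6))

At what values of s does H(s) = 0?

Set the numerator to zero: -3s^2 - 30s - 63 = 0, i.e. -3·(s^2 + 10s + 21) = 0.
Factoring: (s + 3)(s + 7) = 0.

s = -3, -7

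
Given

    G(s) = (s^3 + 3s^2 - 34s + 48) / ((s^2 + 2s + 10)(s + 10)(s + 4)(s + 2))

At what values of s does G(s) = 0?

Set the numerator to zero: s^3 + 3s^2 - 34s + 48 = 0.
Factoring: (s - 3)(s - 2)(s + 8) = 0.

s = 3, 2, -8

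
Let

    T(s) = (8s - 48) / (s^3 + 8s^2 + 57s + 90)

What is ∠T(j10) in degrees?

At s = j10: numerator = -48 + j80, denominator = -710 - j430.
∠T = ∠num − ∠den = 120.96° − (-148.80°) = 269.8°, which wraps to -90.24°.

∠T(j10) ≈ -90.24°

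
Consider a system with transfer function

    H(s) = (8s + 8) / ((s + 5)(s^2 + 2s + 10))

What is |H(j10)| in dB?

Substitute s = j10: numerator = 8 + j80, denominator = -650 - j800.
|H(j10)| = |8 + j80| / |-650 - j800| = 80.399 / 1030.8 ≈ 0.07800.
In decibels: 20·log₁₀(0.07800) ≈ -22.2 dB.

|H(j10)|_dB ≈ -22.2 dB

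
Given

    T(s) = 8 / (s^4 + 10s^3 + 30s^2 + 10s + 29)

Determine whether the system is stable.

The denominator s^4 + 10s^3 + 30s^2 + 10s + 29 factors as (s^2 + 1)(s^2 + 10s + 29), giving poles at s = j, -j, -5 + 2j, -5 - 2j.
Since the simple pole(s) at s = j, -j lie on the jω-axis with none in the right half-plane, the system is marginally stable.

marginally stable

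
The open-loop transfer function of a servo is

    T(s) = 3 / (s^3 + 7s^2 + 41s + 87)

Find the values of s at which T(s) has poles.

s = -2 ± 5j, -3

The poles are the roots of the denominator s^3 + 7s^2 + 41s + 87 = 0.
Trying s = -3: the polynomial evaluates to 0, so (s + 3) is a factor.
Dividing out leaves s^2 + 4s + 29 = 0.
The quadratic formula then gives s = -2 ± 5j.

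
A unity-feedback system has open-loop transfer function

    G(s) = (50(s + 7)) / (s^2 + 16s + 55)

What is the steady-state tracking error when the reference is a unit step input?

e_ss = 0.1358

G(s) has no poles at the origin.
This is a Type 0 system. Kp = lim_{s→0} G(s) = 350/55 = 70/11.
e_ss = 1/(1 + Kp) = 1/(1 + 70/11) = 11/81 ≈ 0.1358.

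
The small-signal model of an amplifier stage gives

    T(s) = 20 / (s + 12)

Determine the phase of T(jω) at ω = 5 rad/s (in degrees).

∠T(j5) ≈ -22.62°

At s = j5: numerator = 20, denominator = 12 + j5.
∠T = ∠num − ∠den = 0° − (22.620°) = -22.62°.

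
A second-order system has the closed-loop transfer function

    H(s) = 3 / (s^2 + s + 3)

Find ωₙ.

Compare the denominator to the standard form s^2 + 2ζωₙs + ωₙ².
ωₙ² = 3, so ωₙ = √3 ≈ 1.732 rad/s.

ωₙ ≈ 1.732 rad/s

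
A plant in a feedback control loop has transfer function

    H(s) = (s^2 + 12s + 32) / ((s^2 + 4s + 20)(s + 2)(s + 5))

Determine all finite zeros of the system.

s = -4, -8

Set the numerator to zero: s^2 + 12s + 32 = 0.
Factoring: (s + 4)(s + 8) = 0.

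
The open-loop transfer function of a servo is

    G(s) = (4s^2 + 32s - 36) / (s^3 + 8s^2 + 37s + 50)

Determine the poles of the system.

The poles are the roots of the denominator s^3 + 8s^2 + 37s + 50 = 0.
Trying s = -2: the polynomial evaluates to 0, so (s + 2) is a factor.
Dividing out leaves s^2 + 6s + 25 = 0.
The quadratic formula then gives s = -3 ± 4j.

s = -3 + 4j, -3 - 4j, -2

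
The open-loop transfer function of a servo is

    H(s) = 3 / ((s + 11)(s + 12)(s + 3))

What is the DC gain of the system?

H(0) = 1/132 ≈ 0.007576

At s = 0 each factor (s + a) contributes a and each (s^2 + bs + c) contributes c.
H(0) = 3·1 / ((11) · (12) · (3)) = 3/396 = 1/132.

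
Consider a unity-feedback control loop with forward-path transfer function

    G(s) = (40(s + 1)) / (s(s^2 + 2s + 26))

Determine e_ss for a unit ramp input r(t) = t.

G(s) has one pole at the origin.
This is a Type 1 system. Kv = lim_{s→0} s·G(s) = 40/26 = 20/13.
e_ss = 1/Kv = 1/(20/13) = 13/20 ≈ 0.6500.

e_ss = 0.6500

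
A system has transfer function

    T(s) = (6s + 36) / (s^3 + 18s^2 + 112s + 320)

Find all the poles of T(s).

s = -4 + 4j, -4 - 4j, -10

The poles are the roots of the denominator s^3 + 18s^2 + 112s + 320 = 0.
Trying s = -10: the polynomial evaluates to 0, so (s + 10) is a factor.
Dividing out leaves s^2 + 8s + 32 = 0.
The quadratic formula then gives s = -4 ± 4j.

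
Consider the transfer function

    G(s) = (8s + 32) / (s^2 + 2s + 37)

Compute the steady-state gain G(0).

G(0) = 32/37 ≈ 0.8649

Set s = 0: G(0) = (32) / (37) = 32/37.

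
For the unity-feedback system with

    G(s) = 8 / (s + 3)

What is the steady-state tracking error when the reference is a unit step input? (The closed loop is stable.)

e_ss = 0.2727

G(s) has no poles at the origin.
This is a Type 0 system. Kp = lim_{s→0} G(s) = 8/3.
e_ss = 1/(1 + Kp) = 1/(1 + 8/3) = 3/11 ≈ 0.2727.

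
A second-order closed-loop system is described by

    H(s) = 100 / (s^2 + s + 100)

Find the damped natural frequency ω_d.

ω_d ≈ 9.987 rad/s

Comparing s^2 + s + 100 to s^2 + 2ζωₙs + ωₙ²: ωₙ = 10 rad/s and ζ = 1/(2·10) = 0.05.
ζωₙ = 1/2 = 0.5, so ω_d = ωₙ√(1−ζ²) = √(ωₙ² − (ζωₙ)²) = √(100 − 0.5²) = √99.75 ≈ 9.987 rad/s.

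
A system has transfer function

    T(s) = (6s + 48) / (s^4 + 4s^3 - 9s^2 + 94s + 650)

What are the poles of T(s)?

s = 3 ± 4j, -5 ± j

The poles are the roots of the denominator s^4 + 4s^3 - 9s^2 + 94s + 650 = 0.
No real roots exist; factor into two real quadratics: (s^2 - 6s + 25)(s^2 + 10s + 26) = 0.
Each quadratic gives a conjugate pair via the quadratic formula.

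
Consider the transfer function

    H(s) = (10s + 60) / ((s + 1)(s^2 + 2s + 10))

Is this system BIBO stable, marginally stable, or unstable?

stable

The poles can be read from the denominator factors: s = -1, -1 + 3j, -1 - 3j.
Since all poles lie strictly in the left half-plane, the system is stable.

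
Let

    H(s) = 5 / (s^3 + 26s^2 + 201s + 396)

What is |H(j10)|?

Substitute s = j10: numerator = 5, denominator = -2204 + j1010.
|H(j10)| = |5| / |-2204 + j1010| = 5 / 2424.4 ≈ 0.002062.

|H(j10)| ≈ 0.002062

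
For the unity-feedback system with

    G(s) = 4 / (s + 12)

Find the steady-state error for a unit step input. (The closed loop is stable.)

e_ss = 0.7500

G(s) has no poles at the origin.
This is a Type 0 system. Kp = lim_{s→0} G(s) = 4/12 = 1/3.
e_ss = 1/(1 + Kp) = 1/(1 + 1/3) = 3/4 ≈ 0.7500.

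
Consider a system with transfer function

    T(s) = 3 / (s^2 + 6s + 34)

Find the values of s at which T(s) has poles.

The poles are the roots of the denominator s^2 + 6s + 34 = 0.
Using the quadratic formula: s = (-6 ± √(-100))/2 = -3 ± 5j.

s = -3 ± 5j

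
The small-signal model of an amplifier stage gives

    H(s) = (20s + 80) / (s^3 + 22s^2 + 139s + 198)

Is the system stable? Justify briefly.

stable

The denominator s^3 + 22s^2 + 139s + 198 factors as (s + 9)(s + 11)(s + 2), giving poles at s = -9, -11, -2.
Since all poles lie strictly in the left half-plane, the system is stable.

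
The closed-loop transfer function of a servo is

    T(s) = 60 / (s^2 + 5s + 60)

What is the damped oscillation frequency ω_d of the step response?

ω_d ≈ 7.331 rad/s

Comparing s^2 + 5s + 60 to s^2 + 2ζωₙs + ωₙ²: ωₙ = √60 ≈ 7.746 rad/s and ζ = 5/(2·√60) ≈ 0.3227.
ζωₙ = 5/2 = 2.5, so ω_d = ωₙ√(1−ζ²) = √(ωₙ² − (ζωₙ)²) = √(60 − 2.5²) = √53.75 ≈ 7.331 rad/s.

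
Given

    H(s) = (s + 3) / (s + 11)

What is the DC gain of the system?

H(0) = 3/11 ≈ 0.2727

Set s = 0: H(0) = (3) / (11) = 3/11.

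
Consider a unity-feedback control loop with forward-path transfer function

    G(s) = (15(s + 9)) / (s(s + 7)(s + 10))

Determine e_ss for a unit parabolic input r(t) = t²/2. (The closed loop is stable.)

G(s) has one pole at the origin.
This is a Type 1 system; Ka = lim_{s→0} s^2·G(s) = 0, so the steady-state error for a parabola input is infinite.

e_ss = ∞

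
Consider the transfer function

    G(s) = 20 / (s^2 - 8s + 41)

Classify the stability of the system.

unstable

The denominator s^2 - 8s + 41 factors as (s^2 - 8s + 41), giving poles at s = 4 ± 5j.
Since the pole(s) at s = 4 + 5j, 4 - 5j lie in the right half-plane, the system is unstable.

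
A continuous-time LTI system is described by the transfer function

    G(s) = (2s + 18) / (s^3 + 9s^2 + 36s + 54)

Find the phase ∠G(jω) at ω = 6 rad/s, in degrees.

∠G(j6) ≈ -146.3°

At s = j6: numerator = 18 + j12, denominator = -270.
∠G = ∠num − ∠den = 33.690° − (180°) = -146.3°.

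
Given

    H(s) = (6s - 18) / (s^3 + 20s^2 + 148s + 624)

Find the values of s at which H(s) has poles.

s = -12, -4 + 6j, -4 - 6j

The poles are the roots of the denominator s^3 + 20s^2 + 148s + 624 = 0.
Trying s = -12: the polynomial evaluates to 0, so (s + 12) is a factor.
Dividing out leaves s^2 + 8s + 52 = 0.
The quadratic formula then gives s = -4 ± 6j.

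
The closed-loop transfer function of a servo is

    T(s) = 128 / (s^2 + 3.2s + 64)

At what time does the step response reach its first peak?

t_p ≈ 0.4008 s

Comparing s^2 + 3.2s + 64 to s^2 + 2ζωₙs + ωₙ²: ωₙ = 8 rad/s and ζ = 3.2/(2·8) = 0.2.
ζωₙ = 3.2/2 = 1.6, so ω_d = ωₙ√(1−ζ²) = √(ωₙ² − (ζωₙ)²) = √(64 − 1.6²) = √61.44 ≈ 7.838 rad/s.
t_p = π/ω_d = π/7.838 ≈ 0.4008 s.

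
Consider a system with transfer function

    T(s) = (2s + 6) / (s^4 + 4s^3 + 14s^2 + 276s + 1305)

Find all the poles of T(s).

The poles are the roots of the denominator s^4 + 4s^3 + 14s^2 + 276s + 1305 = 0.
No real roots exist; factor into two real quadratics: (s^2 - 6s + 45)(s^2 + 10s + 29) = 0.
Each quadratic gives a conjugate pair via the quadratic formula.

s = 3 + 6j, 3 - 6j, -5 + 2j, -5 - 2j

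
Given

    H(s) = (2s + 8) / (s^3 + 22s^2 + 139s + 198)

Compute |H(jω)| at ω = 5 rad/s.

Substitute s = j5: numerator = 8 + j10, denominator = -352 + j570.
|H(j5)| = |8 + j10| / |-352 + j570| = 12.806 / 669.93 ≈ 0.01912.

|H(j5)| ≈ 0.01912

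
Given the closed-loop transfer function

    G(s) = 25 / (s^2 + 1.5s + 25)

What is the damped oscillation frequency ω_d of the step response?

Comparing s^2 + 1.5s + 25 to s^2 + 2ζωₙs + ωₙ²: ωₙ = 5 rad/s and ζ = 1.5/(2·5) = 0.15.
ζωₙ = 1.5/2 = 0.75, so ω_d = ωₙ√(1−ζ²) = √(ωₙ² − (ζωₙ)²) = √(25 − 0.75²) = √24.4375 ≈ 4.943 rad/s.

ω_d ≈ 4.943 rad/s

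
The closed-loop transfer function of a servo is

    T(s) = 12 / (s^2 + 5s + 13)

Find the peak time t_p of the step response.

t_p ≈ 1.209 s

Comparing s^2 + 5s + 13 to s^2 + 2ζωₙs + ωₙ²: ωₙ = √13 ≈ 3.606 rad/s and ζ = 5/(2·√13) ≈ 0.6934.
ζωₙ = 5/2 = 2.5, so ω_d = ωₙ√(1−ζ²) = √(ωₙ² − (ζωₙ)²) = √(13 − 2.5²) = √6.75 ≈ 2.598 rad/s.
t_p = π/ω_d = π/2.598 ≈ 1.209 s.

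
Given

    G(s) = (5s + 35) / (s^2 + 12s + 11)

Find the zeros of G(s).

s = -7

Set the numerator to zero: 5s + 35 = 0, i.e. 5·(s + 7) = 0.
So s = -7.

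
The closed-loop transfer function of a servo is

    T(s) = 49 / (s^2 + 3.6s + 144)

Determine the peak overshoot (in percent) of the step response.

Comparing s^2 + 3.6s + 144 to s^2 + 2ζωₙs + ωₙ²: ωₙ = 12 rad/s and ζ = 3.6/(2·12) = 0.15.
%OS = 100·exp(−πζ/√(1−ζ²)) = 100·exp(−π·0.15/√(1−0.15²)) ≈ 62.1%.

%OS ≈ 62.1%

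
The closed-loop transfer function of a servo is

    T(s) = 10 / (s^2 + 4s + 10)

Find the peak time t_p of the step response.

t_p ≈ 1.283 s

Comparing s^2 + 4s + 10 to s^2 + 2ζωₙs + ωₙ²: ωₙ = √10 ≈ 3.162 rad/s and ζ = 4/(2·√10) ≈ 0.6325.
ζωₙ = 4/2 = 2, so ω_d = ωₙ√(1−ζ²) = √(ωₙ² − (ζωₙ)²) = √(10 − 2²) = √6 ≈ 2.449 rad/s.
t_p = π/ω_d = π/2.449 ≈ 1.283 s.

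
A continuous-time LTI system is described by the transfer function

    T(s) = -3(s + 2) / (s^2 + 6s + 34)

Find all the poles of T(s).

The poles are the roots of the denominator s^2 + 6s + 34 = 0.
Using the quadratic formula: s = (-6 ± √(-100))/2 = -3 ± 5j.

s = -3 ± 5j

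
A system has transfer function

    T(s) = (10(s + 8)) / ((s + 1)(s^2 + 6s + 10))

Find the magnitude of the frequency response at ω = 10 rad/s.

|T(j10)| ≈ 0.1178

Substitute s = j10: numerator = 80 + j100, denominator = -690 - j840.
|T(j10)| = |80 + j100| / |-690 - j840| = 128.06 / 1087.1 ≈ 0.1178.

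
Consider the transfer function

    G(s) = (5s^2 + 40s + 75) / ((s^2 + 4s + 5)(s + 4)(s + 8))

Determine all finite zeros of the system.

Set the numerator to zero: 5s^2 + 40s + 75 = 0, i.e. 5·(s^2 + 8s + 15) = 0.
Factoring: (s + 5)(s + 3) = 0.

s = -5, -3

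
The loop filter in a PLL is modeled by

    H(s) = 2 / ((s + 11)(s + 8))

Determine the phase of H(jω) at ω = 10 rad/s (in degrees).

At s = j10: numerator = 2, denominator = -12 + j190.
∠H = ∠num − ∠den = 0° − (93.614°) = -93.61°.

∠H(j10) ≈ -93.61°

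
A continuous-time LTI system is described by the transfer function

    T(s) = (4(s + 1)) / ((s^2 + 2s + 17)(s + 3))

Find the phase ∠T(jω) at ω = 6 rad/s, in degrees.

∠T(j6) ≈ -130.6°

At s = j6: numerator = 4 + j24, denominator = -129 - j78.
∠T = ∠num − ∠den = 80.538° − (-148.84°) = 229.4°, which wraps to -130.6°.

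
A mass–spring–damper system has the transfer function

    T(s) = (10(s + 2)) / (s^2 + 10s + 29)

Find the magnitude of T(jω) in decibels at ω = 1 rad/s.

Substitute s = j1: numerator = 20 + j10, denominator = 28 + j10.
|T(j1)| = |20 + j10| / |28 + j10| = 22.361 / 29.732 ≈ 0.7521.
In decibels: 20·log₁₀(0.7521) ≈ -2.47 dB.

|T(j1)|_dB ≈ -2.47 dB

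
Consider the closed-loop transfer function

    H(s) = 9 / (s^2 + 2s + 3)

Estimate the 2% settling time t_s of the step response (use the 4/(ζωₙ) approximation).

t_s ≈ 4 s

Comparing s^2 + 2s + 3 to s^2 + 2ζωₙs + ωₙ²: ωₙ = √3 ≈ 1.732 rad/s and ζ = 2/(2·√3) ≈ 0.5774.
ζωₙ = 2/2 = 1, so t_s ≈ 4/(ζωₙ) = 4/1 = 4 s.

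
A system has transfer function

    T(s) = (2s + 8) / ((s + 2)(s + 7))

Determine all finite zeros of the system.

s = -4

Set the numerator to zero: 2s + 8 = 0, i.e. 2·(s + 4) = 0.
So s = -4.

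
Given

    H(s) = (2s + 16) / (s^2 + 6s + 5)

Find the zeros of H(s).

Set the numerator to zero: 2s + 16 = 0, i.e. 2·(s + 8) = 0.
So s = -8.

s = -8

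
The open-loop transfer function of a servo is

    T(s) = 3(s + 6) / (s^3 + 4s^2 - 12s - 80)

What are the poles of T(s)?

The poles are the roots of the denominator s^3 + 4s^2 - 12s - 80 = 0.
Trying s = 4: the polynomial evaluates to 0, so (s - 4) is a factor.
Dividing out leaves s^2 + 8s + 20 = 0.
The quadratic formula then gives s = -4 ± 2j.

s = -4 ± 2j, 4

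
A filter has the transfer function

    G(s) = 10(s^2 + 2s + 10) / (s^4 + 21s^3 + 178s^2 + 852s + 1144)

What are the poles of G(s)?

The poles are the roots of the denominator s^4 + 21s^3 + 178s^2 + 852s + 1144 = 0.
Trying s = -11: the polynomial evaluates to 0, so (s + 11) is a factor.
Dividing out leaves s^3 + 10s^2 + 68s + 104 = 0.
This factors further as (s^2 + 8s + 52)(s + 2) = 0.

s = -4 + 6j, -4 - 6j, -11, -2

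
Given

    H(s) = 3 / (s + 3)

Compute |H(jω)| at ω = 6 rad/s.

|H(j6)| ≈ 0.4472

Substitute s = j6: numerator = 3, denominator = 3 + j6.
|H(j6)| = |3| / |3 + j6| = 3 / 6.7082 ≈ 0.4472.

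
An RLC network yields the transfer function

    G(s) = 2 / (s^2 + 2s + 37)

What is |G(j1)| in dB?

|G(j1)|_dB ≈ -25.1 dB

Substitute s = j1: numerator = 2, denominator = 36 + j2.
|G(j1)| = |2| / |36 + j2| = 2 / 36.056 ≈ 0.05547.
In decibels: 20·log₁₀(0.05547) ≈ -25.1 dB.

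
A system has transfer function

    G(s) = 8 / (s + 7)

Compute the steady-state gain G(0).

G(0) = 8/7 ≈ 1.143

Set s = 0: G(0) = (8) / (7) = 8/7.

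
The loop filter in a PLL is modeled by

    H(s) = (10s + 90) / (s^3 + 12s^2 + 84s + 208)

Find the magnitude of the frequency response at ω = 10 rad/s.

Substitute s = j10: numerator = 90 + j100, denominator = -992 - j160.
|H(j10)| = |90 + j100| / |-992 - j160| = 134.54 / 1004.8 ≈ 0.1339.

|H(j10)| ≈ 0.1339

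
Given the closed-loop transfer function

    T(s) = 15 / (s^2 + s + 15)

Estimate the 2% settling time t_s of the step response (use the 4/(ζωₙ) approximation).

t_s ≈ 8 s

Comparing s^2 + s + 15 to s^2 + 2ζωₙs + ωₙ²: ωₙ = √15 ≈ 3.873 rad/s and ζ = 1/(2·√15) ≈ 0.1291.
ζωₙ = 1/2 = 0.5, so t_s ≈ 4/(ζωₙ) = 4/0.5 = 8 s.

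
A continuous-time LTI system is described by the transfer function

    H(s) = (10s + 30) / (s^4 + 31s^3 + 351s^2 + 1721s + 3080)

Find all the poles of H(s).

s = -5, -7, -8, -11

The poles are the roots of the denominator s^4 + 31s^3 + 351s^2 + 1721s + 3080 = 0.
Trying s = -5: the polynomial evaluates to 0, so (s + 5) is a factor.
Dividing out leaves s^3 + 26s^2 + 221s + 616 = 0.
This factors further as (s + 7)(s + 8)(s + 11) = 0.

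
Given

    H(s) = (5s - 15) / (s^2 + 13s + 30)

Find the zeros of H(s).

Set the numerator to zero: 5s - 15 = 0, i.e. 5·(s - 3) = 0.
So s = 3.

s = 3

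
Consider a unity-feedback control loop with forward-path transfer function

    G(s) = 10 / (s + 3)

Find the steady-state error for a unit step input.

G(s) has no poles at the origin.
This is a Type 0 system. Kp = lim_{s→0} G(s) = 10/3.
e_ss = 1/(1 + Kp) = 1/(1 + 10/3) = 3/13 ≈ 0.2308.

e_ss = 0.2308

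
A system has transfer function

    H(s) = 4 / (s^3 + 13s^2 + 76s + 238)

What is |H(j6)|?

|H(j6)| ≈ 0.01203

Substitute s = j6: numerator = 4, denominator = -230 + j240.
|H(j6)| = |4| / |-230 + j240| = 4 / 332.42 ≈ 0.01203.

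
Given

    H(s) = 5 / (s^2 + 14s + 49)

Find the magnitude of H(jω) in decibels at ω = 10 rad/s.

|H(j10)|_dB ≈ -29.5 dB

Substitute s = j10: numerator = 5, denominator = -51 + j140.
|H(j10)| = |5| / |-51 + j140| = 5 / 149 ≈ 0.03356.
In decibels: 20·log₁₀(0.03356) ≈ -29.5 dB.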